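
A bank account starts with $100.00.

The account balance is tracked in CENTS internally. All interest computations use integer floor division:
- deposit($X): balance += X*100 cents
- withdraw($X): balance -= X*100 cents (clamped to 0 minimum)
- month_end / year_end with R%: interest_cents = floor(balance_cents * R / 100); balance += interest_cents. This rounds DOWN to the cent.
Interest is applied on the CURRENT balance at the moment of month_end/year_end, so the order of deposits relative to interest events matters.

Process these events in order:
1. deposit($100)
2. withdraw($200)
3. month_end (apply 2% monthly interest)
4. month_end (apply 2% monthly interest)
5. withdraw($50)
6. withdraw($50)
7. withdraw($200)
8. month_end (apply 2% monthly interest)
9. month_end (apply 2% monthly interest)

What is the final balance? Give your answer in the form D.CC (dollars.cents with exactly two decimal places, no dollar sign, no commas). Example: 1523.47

After 1 (deposit($100)): balance=$200.00 total_interest=$0.00
After 2 (withdraw($200)): balance=$0.00 total_interest=$0.00
After 3 (month_end (apply 2% monthly interest)): balance=$0.00 total_interest=$0.00
After 4 (month_end (apply 2% monthly interest)): balance=$0.00 total_interest=$0.00
After 5 (withdraw($50)): balance=$0.00 total_interest=$0.00
After 6 (withdraw($50)): balance=$0.00 total_interest=$0.00
After 7 (withdraw($200)): balance=$0.00 total_interest=$0.00
After 8 (month_end (apply 2% monthly interest)): balance=$0.00 total_interest=$0.00
After 9 (month_end (apply 2% monthly interest)): balance=$0.00 total_interest=$0.00

Answer: 0.00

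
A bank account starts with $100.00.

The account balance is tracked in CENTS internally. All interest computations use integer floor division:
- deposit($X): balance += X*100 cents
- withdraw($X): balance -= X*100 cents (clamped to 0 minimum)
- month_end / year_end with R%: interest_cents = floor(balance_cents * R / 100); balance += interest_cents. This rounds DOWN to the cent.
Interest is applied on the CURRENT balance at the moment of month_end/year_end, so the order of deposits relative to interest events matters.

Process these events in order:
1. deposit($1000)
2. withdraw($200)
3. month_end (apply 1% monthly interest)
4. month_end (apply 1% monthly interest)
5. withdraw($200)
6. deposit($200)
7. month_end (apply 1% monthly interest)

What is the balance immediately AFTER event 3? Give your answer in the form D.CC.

Answer: 909.00

Derivation:
After 1 (deposit($1000)): balance=$1100.00 total_interest=$0.00
After 2 (withdraw($200)): balance=$900.00 total_interest=$0.00
After 3 (month_end (apply 1% monthly interest)): balance=$909.00 total_interest=$9.00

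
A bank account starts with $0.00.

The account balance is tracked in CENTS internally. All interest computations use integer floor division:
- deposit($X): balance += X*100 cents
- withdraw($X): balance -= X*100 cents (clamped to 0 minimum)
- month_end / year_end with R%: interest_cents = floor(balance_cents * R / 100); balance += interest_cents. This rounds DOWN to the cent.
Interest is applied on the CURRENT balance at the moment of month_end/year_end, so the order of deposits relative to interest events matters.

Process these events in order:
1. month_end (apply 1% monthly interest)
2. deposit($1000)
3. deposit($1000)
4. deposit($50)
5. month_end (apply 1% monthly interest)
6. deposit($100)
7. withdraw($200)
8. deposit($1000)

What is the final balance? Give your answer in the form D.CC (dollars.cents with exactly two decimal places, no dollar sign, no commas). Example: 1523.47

Answer: 2970.50

Derivation:
After 1 (month_end (apply 1% monthly interest)): balance=$0.00 total_interest=$0.00
After 2 (deposit($1000)): balance=$1000.00 total_interest=$0.00
After 3 (deposit($1000)): balance=$2000.00 total_interest=$0.00
After 4 (deposit($50)): balance=$2050.00 total_interest=$0.00
After 5 (month_end (apply 1% monthly interest)): balance=$2070.50 total_interest=$20.50
After 6 (deposit($100)): balance=$2170.50 total_interest=$20.50
After 7 (withdraw($200)): balance=$1970.50 total_interest=$20.50
After 8 (deposit($1000)): balance=$2970.50 total_interest=$20.50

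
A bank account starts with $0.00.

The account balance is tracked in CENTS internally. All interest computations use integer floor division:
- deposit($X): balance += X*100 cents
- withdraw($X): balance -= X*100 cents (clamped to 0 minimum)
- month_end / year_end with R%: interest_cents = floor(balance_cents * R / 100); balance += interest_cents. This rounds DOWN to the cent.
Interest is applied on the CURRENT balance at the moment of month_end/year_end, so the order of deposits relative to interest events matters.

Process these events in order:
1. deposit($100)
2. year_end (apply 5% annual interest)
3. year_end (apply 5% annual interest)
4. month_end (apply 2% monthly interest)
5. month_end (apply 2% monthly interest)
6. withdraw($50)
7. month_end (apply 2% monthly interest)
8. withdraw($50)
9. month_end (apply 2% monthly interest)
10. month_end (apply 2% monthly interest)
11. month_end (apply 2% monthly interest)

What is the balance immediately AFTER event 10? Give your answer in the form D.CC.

After 1 (deposit($100)): balance=$100.00 total_interest=$0.00
After 2 (year_end (apply 5% annual interest)): balance=$105.00 total_interest=$5.00
After 3 (year_end (apply 5% annual interest)): balance=$110.25 total_interest=$10.25
After 4 (month_end (apply 2% monthly interest)): balance=$112.45 total_interest=$12.45
After 5 (month_end (apply 2% monthly interest)): balance=$114.69 total_interest=$14.69
After 6 (withdraw($50)): balance=$64.69 total_interest=$14.69
After 7 (month_end (apply 2% monthly interest)): balance=$65.98 total_interest=$15.98
After 8 (withdraw($50)): balance=$15.98 total_interest=$15.98
After 9 (month_end (apply 2% monthly interest)): balance=$16.29 total_interest=$16.29
After 10 (month_end (apply 2% monthly interest)): balance=$16.61 total_interest=$16.61

Answer: 16.61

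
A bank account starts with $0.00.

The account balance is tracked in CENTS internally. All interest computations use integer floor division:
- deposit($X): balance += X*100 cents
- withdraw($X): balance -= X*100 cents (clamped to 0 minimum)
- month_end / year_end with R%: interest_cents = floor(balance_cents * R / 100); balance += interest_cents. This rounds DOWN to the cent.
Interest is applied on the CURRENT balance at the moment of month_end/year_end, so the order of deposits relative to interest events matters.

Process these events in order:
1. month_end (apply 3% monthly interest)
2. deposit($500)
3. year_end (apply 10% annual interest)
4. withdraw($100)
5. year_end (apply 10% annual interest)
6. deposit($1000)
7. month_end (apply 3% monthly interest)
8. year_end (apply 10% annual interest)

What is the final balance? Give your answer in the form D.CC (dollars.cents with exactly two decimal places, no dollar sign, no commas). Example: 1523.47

After 1 (month_end (apply 3% monthly interest)): balance=$0.00 total_interest=$0.00
After 2 (deposit($500)): balance=$500.00 total_interest=$0.00
After 3 (year_end (apply 10% annual interest)): balance=$550.00 total_interest=$50.00
After 4 (withdraw($100)): balance=$450.00 total_interest=$50.00
After 5 (year_end (apply 10% annual interest)): balance=$495.00 total_interest=$95.00
After 6 (deposit($1000)): balance=$1495.00 total_interest=$95.00
After 7 (month_end (apply 3% monthly interest)): balance=$1539.85 total_interest=$139.85
After 8 (year_end (apply 10% annual interest)): balance=$1693.83 total_interest=$293.83

Answer: 1693.83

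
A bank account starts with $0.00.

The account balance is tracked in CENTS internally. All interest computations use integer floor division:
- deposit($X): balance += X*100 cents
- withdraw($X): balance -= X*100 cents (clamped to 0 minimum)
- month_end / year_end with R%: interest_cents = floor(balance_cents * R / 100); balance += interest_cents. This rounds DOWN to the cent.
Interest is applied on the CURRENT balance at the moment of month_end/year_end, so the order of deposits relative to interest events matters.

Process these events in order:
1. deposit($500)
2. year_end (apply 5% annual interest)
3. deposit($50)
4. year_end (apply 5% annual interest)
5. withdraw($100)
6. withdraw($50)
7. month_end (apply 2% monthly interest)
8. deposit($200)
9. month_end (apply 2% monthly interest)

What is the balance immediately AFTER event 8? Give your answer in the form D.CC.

Answer: 662.82

Derivation:
After 1 (deposit($500)): balance=$500.00 total_interest=$0.00
After 2 (year_end (apply 5% annual interest)): balance=$525.00 total_interest=$25.00
After 3 (deposit($50)): balance=$575.00 total_interest=$25.00
After 4 (year_end (apply 5% annual interest)): balance=$603.75 total_interest=$53.75
After 5 (withdraw($100)): balance=$503.75 total_interest=$53.75
After 6 (withdraw($50)): balance=$453.75 total_interest=$53.75
After 7 (month_end (apply 2% monthly interest)): balance=$462.82 total_interest=$62.82
After 8 (deposit($200)): balance=$662.82 total_interest=$62.82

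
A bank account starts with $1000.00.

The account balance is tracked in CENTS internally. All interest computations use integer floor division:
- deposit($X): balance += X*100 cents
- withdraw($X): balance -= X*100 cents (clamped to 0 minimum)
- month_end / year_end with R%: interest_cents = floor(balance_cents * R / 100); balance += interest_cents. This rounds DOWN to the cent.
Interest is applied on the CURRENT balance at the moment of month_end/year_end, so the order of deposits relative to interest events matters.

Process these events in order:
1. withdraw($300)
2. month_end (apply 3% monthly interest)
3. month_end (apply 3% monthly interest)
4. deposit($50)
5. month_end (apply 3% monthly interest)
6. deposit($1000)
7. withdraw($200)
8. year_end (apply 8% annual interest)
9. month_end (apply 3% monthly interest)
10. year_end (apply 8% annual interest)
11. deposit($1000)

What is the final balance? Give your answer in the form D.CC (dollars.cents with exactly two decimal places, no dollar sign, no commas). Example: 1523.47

After 1 (withdraw($300)): balance=$700.00 total_interest=$0.00
After 2 (month_end (apply 3% monthly interest)): balance=$721.00 total_interest=$21.00
After 3 (month_end (apply 3% monthly interest)): balance=$742.63 total_interest=$42.63
After 4 (deposit($50)): balance=$792.63 total_interest=$42.63
After 5 (month_end (apply 3% monthly interest)): balance=$816.40 total_interest=$66.40
After 6 (deposit($1000)): balance=$1816.40 total_interest=$66.40
After 7 (withdraw($200)): balance=$1616.40 total_interest=$66.40
After 8 (year_end (apply 8% annual interest)): balance=$1745.71 total_interest=$195.71
After 9 (month_end (apply 3% monthly interest)): balance=$1798.08 total_interest=$248.08
After 10 (year_end (apply 8% annual interest)): balance=$1941.92 total_interest=$391.92
After 11 (deposit($1000)): balance=$2941.92 total_interest=$391.92

Answer: 2941.92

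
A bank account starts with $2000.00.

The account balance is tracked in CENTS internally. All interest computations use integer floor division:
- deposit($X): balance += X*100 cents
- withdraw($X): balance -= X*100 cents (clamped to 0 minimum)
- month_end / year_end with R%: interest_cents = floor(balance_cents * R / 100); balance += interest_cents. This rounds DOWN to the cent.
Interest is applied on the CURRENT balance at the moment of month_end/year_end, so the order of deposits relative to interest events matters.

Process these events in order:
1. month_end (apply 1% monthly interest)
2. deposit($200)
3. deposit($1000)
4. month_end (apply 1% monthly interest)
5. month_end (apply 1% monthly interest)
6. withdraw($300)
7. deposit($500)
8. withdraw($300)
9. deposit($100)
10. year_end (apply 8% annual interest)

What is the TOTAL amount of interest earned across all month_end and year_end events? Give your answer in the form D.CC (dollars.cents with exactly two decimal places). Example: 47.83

Answer: 347.49

Derivation:
After 1 (month_end (apply 1% monthly interest)): balance=$2020.00 total_interest=$20.00
After 2 (deposit($200)): balance=$2220.00 total_interest=$20.00
After 3 (deposit($1000)): balance=$3220.00 total_interest=$20.00
After 4 (month_end (apply 1% monthly interest)): balance=$3252.20 total_interest=$52.20
After 5 (month_end (apply 1% monthly interest)): balance=$3284.72 total_interest=$84.72
After 6 (withdraw($300)): balance=$2984.72 total_interest=$84.72
After 7 (deposit($500)): balance=$3484.72 total_interest=$84.72
After 8 (withdraw($300)): balance=$3184.72 total_interest=$84.72
After 9 (deposit($100)): balance=$3284.72 total_interest=$84.72
After 10 (year_end (apply 8% annual interest)): balance=$3547.49 total_interest=$347.49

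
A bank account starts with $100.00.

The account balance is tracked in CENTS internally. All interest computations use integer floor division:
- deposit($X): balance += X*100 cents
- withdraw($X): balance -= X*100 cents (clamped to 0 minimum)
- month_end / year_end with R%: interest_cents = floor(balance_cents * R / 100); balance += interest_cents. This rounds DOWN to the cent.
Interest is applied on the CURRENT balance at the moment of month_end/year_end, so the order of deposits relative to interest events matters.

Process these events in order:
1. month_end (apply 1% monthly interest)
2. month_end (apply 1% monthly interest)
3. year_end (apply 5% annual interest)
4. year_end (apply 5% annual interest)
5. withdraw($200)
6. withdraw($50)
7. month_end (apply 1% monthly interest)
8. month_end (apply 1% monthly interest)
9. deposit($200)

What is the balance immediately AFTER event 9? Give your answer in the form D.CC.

After 1 (month_end (apply 1% monthly interest)): balance=$101.00 total_interest=$1.00
After 2 (month_end (apply 1% monthly interest)): balance=$102.01 total_interest=$2.01
After 3 (year_end (apply 5% annual interest)): balance=$107.11 total_interest=$7.11
After 4 (year_end (apply 5% annual interest)): balance=$112.46 total_interest=$12.46
After 5 (withdraw($200)): balance=$0.00 total_interest=$12.46
After 6 (withdraw($50)): balance=$0.00 total_interest=$12.46
After 7 (month_end (apply 1% monthly interest)): balance=$0.00 total_interest=$12.46
After 8 (month_end (apply 1% monthly interest)): balance=$0.00 total_interest=$12.46
After 9 (deposit($200)): balance=$200.00 total_interest=$12.46

Answer: 200.00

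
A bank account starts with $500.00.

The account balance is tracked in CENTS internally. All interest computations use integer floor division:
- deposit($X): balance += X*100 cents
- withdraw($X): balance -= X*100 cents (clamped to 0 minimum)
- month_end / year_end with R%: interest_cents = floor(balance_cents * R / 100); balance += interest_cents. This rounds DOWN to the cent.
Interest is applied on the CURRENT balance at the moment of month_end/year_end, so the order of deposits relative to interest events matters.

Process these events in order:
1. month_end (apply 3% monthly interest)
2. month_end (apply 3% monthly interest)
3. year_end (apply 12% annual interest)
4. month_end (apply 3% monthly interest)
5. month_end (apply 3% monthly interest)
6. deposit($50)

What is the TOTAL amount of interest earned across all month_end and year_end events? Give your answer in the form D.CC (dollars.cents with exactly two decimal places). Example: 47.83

After 1 (month_end (apply 3% monthly interest)): balance=$515.00 total_interest=$15.00
After 2 (month_end (apply 3% monthly interest)): balance=$530.45 total_interest=$30.45
After 3 (year_end (apply 12% annual interest)): balance=$594.10 total_interest=$94.10
After 4 (month_end (apply 3% monthly interest)): balance=$611.92 total_interest=$111.92
After 5 (month_end (apply 3% monthly interest)): balance=$630.27 total_interest=$130.27
After 6 (deposit($50)): balance=$680.27 total_interest=$130.27

Answer: 130.27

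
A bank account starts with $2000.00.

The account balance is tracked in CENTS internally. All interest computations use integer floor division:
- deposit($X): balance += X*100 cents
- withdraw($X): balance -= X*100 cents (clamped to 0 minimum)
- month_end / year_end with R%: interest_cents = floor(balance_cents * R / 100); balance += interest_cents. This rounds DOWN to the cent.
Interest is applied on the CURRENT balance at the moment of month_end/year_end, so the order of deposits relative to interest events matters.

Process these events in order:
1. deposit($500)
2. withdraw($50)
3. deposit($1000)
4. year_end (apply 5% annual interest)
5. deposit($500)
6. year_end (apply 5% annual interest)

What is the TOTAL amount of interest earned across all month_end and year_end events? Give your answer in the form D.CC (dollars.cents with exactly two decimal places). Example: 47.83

After 1 (deposit($500)): balance=$2500.00 total_interest=$0.00
After 2 (withdraw($50)): balance=$2450.00 total_interest=$0.00
After 3 (deposit($1000)): balance=$3450.00 total_interest=$0.00
After 4 (year_end (apply 5% annual interest)): balance=$3622.50 total_interest=$172.50
After 5 (deposit($500)): balance=$4122.50 total_interest=$172.50
After 6 (year_end (apply 5% annual interest)): balance=$4328.62 total_interest=$378.62

Answer: 378.62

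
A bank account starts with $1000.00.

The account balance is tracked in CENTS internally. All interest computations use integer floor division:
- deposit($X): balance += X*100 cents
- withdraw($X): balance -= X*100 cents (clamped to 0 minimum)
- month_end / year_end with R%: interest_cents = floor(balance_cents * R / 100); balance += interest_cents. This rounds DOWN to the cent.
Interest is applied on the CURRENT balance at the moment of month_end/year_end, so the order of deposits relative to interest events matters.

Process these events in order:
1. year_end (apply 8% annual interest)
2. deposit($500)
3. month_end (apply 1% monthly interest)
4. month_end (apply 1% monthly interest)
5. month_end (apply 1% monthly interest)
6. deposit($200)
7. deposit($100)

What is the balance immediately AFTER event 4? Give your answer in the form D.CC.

Answer: 1611.75

Derivation:
After 1 (year_end (apply 8% annual interest)): balance=$1080.00 total_interest=$80.00
After 2 (deposit($500)): balance=$1580.00 total_interest=$80.00
After 3 (month_end (apply 1% monthly interest)): balance=$1595.80 total_interest=$95.80
After 4 (month_end (apply 1% monthly interest)): balance=$1611.75 total_interest=$111.75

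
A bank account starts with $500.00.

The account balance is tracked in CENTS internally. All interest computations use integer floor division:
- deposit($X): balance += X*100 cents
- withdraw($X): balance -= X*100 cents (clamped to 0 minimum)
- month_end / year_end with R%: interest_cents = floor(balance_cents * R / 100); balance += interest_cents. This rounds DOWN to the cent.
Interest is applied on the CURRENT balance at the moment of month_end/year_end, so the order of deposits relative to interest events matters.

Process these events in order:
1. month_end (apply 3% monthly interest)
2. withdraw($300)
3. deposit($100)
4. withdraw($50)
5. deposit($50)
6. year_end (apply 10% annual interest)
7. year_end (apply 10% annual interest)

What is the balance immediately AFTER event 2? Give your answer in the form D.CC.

After 1 (month_end (apply 3% monthly interest)): balance=$515.00 total_interest=$15.00
After 2 (withdraw($300)): balance=$215.00 total_interest=$15.00

Answer: 215.00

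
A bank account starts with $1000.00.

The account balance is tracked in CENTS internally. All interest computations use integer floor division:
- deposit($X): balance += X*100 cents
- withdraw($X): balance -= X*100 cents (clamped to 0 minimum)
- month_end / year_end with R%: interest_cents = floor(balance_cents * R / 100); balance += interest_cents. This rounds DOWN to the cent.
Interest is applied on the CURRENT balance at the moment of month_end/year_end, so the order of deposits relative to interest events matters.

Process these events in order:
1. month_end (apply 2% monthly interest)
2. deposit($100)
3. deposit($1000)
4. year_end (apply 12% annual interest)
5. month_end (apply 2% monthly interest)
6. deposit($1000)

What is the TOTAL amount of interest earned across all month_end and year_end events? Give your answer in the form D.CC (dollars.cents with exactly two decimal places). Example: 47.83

Answer: 321.88

Derivation:
After 1 (month_end (apply 2% monthly interest)): balance=$1020.00 total_interest=$20.00
After 2 (deposit($100)): balance=$1120.00 total_interest=$20.00
After 3 (deposit($1000)): balance=$2120.00 total_interest=$20.00
After 4 (year_end (apply 12% annual interest)): balance=$2374.40 total_interest=$274.40
After 5 (month_end (apply 2% monthly interest)): balance=$2421.88 total_interest=$321.88
After 6 (deposit($1000)): balance=$3421.88 total_interest=$321.88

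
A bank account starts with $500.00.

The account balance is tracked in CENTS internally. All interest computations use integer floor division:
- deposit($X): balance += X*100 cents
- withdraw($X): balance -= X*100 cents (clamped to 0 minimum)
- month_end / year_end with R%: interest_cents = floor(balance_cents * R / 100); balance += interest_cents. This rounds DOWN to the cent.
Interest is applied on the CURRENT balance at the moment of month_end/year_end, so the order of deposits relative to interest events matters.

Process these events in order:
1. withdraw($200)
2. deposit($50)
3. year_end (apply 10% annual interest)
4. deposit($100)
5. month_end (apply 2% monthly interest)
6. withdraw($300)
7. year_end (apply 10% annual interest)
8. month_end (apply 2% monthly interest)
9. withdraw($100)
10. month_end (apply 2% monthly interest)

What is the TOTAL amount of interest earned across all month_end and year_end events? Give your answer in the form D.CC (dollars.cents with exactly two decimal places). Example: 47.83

After 1 (withdraw($200)): balance=$300.00 total_interest=$0.00
After 2 (deposit($50)): balance=$350.00 total_interest=$0.00
After 3 (year_end (apply 10% annual interest)): balance=$385.00 total_interest=$35.00
After 4 (deposit($100)): balance=$485.00 total_interest=$35.00
After 5 (month_end (apply 2% monthly interest)): balance=$494.70 total_interest=$44.70
After 6 (withdraw($300)): balance=$194.70 total_interest=$44.70
After 7 (year_end (apply 10% annual interest)): balance=$214.17 total_interest=$64.17
After 8 (month_end (apply 2% monthly interest)): balance=$218.45 total_interest=$68.45
After 9 (withdraw($100)): balance=$118.45 total_interest=$68.45
After 10 (month_end (apply 2% monthly interest)): balance=$120.81 total_interest=$70.81

Answer: 70.81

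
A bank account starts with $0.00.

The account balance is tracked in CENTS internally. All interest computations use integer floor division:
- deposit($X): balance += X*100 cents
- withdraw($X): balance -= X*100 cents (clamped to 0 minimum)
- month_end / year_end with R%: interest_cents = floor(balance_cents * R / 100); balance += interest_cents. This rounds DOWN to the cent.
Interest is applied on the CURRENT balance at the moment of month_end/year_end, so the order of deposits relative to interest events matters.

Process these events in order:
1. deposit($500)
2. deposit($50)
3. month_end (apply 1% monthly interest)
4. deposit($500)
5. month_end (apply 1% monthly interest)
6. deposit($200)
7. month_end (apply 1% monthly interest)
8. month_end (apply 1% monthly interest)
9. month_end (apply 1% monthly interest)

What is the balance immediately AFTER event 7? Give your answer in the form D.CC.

Answer: 1278.71

Derivation:
After 1 (deposit($500)): balance=$500.00 total_interest=$0.00
After 2 (deposit($50)): balance=$550.00 total_interest=$0.00
After 3 (month_end (apply 1% monthly interest)): balance=$555.50 total_interest=$5.50
After 4 (deposit($500)): balance=$1055.50 total_interest=$5.50
After 5 (month_end (apply 1% monthly interest)): balance=$1066.05 total_interest=$16.05
After 6 (deposit($200)): balance=$1266.05 total_interest=$16.05
After 7 (month_end (apply 1% monthly interest)): balance=$1278.71 total_interest=$28.71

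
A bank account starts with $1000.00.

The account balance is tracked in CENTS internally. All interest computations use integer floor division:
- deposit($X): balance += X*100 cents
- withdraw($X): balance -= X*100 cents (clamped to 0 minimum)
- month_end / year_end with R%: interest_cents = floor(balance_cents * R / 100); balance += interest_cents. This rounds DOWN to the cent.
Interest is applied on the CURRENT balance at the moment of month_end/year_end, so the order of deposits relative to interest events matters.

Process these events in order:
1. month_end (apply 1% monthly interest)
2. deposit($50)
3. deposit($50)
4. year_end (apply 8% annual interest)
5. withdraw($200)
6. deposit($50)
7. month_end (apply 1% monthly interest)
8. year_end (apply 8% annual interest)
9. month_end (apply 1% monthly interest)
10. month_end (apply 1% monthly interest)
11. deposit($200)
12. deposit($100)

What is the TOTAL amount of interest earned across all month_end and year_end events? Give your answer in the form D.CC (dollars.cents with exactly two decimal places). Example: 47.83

After 1 (month_end (apply 1% monthly interest)): balance=$1010.00 total_interest=$10.00
After 2 (deposit($50)): balance=$1060.00 total_interest=$10.00
After 3 (deposit($50)): balance=$1110.00 total_interest=$10.00
After 4 (year_end (apply 8% annual interest)): balance=$1198.80 total_interest=$98.80
After 5 (withdraw($200)): balance=$998.80 total_interest=$98.80
After 6 (deposit($50)): balance=$1048.80 total_interest=$98.80
After 7 (month_end (apply 1% monthly interest)): balance=$1059.28 total_interest=$109.28
After 8 (year_end (apply 8% annual interest)): balance=$1144.02 total_interest=$194.02
After 9 (month_end (apply 1% monthly interest)): balance=$1155.46 total_interest=$205.46
After 10 (month_end (apply 1% monthly interest)): balance=$1167.01 total_interest=$217.01
After 11 (deposit($200)): balance=$1367.01 total_interest=$217.01
After 12 (deposit($100)): balance=$1467.01 total_interest=$217.01

Answer: 217.01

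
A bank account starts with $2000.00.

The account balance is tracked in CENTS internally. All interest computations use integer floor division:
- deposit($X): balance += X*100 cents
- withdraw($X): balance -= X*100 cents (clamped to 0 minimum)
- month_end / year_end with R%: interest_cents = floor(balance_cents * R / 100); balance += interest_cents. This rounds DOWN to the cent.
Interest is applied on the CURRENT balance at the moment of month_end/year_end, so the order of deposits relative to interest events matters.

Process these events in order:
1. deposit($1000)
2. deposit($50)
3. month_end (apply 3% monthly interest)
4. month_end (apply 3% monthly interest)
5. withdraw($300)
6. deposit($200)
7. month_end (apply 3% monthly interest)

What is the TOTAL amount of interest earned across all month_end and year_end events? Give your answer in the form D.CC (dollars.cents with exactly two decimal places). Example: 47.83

After 1 (deposit($1000)): balance=$3000.00 total_interest=$0.00
After 2 (deposit($50)): balance=$3050.00 total_interest=$0.00
After 3 (month_end (apply 3% monthly interest)): balance=$3141.50 total_interest=$91.50
After 4 (month_end (apply 3% monthly interest)): balance=$3235.74 total_interest=$185.74
After 5 (withdraw($300)): balance=$2935.74 total_interest=$185.74
After 6 (deposit($200)): balance=$3135.74 total_interest=$185.74
After 7 (month_end (apply 3% monthly interest)): balance=$3229.81 total_interest=$279.81

Answer: 279.81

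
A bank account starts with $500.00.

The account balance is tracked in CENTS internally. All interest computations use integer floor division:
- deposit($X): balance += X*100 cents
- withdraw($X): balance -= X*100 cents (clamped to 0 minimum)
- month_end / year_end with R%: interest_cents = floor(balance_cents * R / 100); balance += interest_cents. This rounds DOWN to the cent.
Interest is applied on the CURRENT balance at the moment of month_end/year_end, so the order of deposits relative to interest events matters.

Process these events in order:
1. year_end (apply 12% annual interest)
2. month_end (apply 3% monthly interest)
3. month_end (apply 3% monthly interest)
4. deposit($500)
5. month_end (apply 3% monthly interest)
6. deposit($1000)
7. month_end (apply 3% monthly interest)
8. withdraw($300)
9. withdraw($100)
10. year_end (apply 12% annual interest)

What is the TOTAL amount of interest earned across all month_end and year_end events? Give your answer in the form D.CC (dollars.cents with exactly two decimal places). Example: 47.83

After 1 (year_end (apply 12% annual interest)): balance=$560.00 total_interest=$60.00
After 2 (month_end (apply 3% monthly interest)): balance=$576.80 total_interest=$76.80
After 3 (month_end (apply 3% monthly interest)): balance=$594.10 total_interest=$94.10
After 4 (deposit($500)): balance=$1094.10 total_interest=$94.10
After 5 (month_end (apply 3% monthly interest)): balance=$1126.92 total_interest=$126.92
After 6 (deposit($1000)): balance=$2126.92 total_interest=$126.92
After 7 (month_end (apply 3% monthly interest)): balance=$2190.72 total_interest=$190.72
After 8 (withdraw($300)): balance=$1890.72 total_interest=$190.72
After 9 (withdraw($100)): balance=$1790.72 total_interest=$190.72
After 10 (year_end (apply 12% annual interest)): balance=$2005.60 total_interest=$405.60

Answer: 405.60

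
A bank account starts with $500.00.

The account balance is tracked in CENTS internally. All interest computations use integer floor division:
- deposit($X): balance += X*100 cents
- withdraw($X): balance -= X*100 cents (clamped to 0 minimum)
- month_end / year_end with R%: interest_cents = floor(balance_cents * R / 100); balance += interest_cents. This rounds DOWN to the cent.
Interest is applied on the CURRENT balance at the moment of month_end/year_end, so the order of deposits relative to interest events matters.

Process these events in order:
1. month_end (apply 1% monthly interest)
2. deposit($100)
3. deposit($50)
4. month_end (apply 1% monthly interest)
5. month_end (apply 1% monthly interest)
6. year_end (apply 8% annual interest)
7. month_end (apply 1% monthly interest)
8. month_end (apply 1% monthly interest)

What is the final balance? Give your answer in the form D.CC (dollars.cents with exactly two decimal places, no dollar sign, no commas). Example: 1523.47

Answer: 736.10

Derivation:
After 1 (month_end (apply 1% monthly interest)): balance=$505.00 total_interest=$5.00
After 2 (deposit($100)): balance=$605.00 total_interest=$5.00
After 3 (deposit($50)): balance=$655.00 total_interest=$5.00
After 4 (month_end (apply 1% monthly interest)): balance=$661.55 total_interest=$11.55
After 5 (month_end (apply 1% monthly interest)): balance=$668.16 total_interest=$18.16
After 6 (year_end (apply 8% annual interest)): balance=$721.61 total_interest=$71.61
After 7 (month_end (apply 1% monthly interest)): balance=$728.82 total_interest=$78.82
After 8 (month_end (apply 1% monthly interest)): balance=$736.10 total_interest=$86.10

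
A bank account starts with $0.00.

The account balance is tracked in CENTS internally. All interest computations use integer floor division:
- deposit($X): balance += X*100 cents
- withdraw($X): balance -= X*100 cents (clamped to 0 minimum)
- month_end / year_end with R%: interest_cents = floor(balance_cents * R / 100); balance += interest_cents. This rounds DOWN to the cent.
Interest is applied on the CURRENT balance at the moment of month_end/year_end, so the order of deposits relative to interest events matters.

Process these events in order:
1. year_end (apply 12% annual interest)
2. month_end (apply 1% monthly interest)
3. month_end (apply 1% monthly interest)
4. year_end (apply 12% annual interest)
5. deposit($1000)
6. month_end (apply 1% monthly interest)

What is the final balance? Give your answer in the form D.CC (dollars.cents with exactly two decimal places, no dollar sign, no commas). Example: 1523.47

After 1 (year_end (apply 12% annual interest)): balance=$0.00 total_interest=$0.00
After 2 (month_end (apply 1% monthly interest)): balance=$0.00 total_interest=$0.00
After 3 (month_end (apply 1% monthly interest)): balance=$0.00 total_interest=$0.00
After 4 (year_end (apply 12% annual interest)): balance=$0.00 total_interest=$0.00
After 5 (deposit($1000)): balance=$1000.00 total_interest=$0.00
After 6 (month_end (apply 1% monthly interest)): balance=$1010.00 total_interest=$10.00

Answer: 1010.00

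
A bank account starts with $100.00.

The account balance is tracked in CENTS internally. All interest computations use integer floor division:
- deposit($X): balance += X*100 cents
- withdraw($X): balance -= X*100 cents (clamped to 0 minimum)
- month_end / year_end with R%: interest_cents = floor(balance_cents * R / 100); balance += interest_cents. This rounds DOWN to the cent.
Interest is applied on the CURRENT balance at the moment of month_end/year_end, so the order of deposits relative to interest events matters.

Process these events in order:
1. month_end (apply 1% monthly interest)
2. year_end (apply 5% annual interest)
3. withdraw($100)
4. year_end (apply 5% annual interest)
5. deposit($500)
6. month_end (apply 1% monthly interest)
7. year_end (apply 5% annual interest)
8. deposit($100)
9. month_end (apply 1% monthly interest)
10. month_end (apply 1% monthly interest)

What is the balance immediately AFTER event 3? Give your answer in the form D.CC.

After 1 (month_end (apply 1% monthly interest)): balance=$101.00 total_interest=$1.00
After 2 (year_end (apply 5% annual interest)): balance=$106.05 total_interest=$6.05
After 3 (withdraw($100)): balance=$6.05 total_interest=$6.05

Answer: 6.05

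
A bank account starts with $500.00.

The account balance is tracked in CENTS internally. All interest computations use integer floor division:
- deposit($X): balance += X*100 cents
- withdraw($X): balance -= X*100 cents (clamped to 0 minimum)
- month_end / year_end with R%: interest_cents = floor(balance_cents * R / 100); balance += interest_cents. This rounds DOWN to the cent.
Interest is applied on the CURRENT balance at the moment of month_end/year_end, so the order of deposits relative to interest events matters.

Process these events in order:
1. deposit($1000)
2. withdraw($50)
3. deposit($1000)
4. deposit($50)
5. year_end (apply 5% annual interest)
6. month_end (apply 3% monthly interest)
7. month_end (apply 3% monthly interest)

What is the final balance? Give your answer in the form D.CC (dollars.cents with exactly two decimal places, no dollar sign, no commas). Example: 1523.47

Answer: 2784.86

Derivation:
After 1 (deposit($1000)): balance=$1500.00 total_interest=$0.00
After 2 (withdraw($50)): balance=$1450.00 total_interest=$0.00
After 3 (deposit($1000)): balance=$2450.00 total_interest=$0.00
After 4 (deposit($50)): balance=$2500.00 total_interest=$0.00
After 5 (year_end (apply 5% annual interest)): balance=$2625.00 total_interest=$125.00
After 6 (month_end (apply 3% monthly interest)): balance=$2703.75 total_interest=$203.75
After 7 (month_end (apply 3% monthly interest)): balance=$2784.86 total_interest=$284.86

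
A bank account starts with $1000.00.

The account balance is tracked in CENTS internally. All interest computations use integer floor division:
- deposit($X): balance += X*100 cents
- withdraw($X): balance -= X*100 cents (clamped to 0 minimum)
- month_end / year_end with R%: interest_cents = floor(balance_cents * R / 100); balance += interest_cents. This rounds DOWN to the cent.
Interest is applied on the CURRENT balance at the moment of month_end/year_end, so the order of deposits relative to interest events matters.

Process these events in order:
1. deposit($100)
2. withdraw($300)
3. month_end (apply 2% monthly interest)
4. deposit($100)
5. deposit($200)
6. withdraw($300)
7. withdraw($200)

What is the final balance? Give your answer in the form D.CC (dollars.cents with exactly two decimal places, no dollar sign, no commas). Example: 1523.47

After 1 (deposit($100)): balance=$1100.00 total_interest=$0.00
After 2 (withdraw($300)): balance=$800.00 total_interest=$0.00
After 3 (month_end (apply 2% monthly interest)): balance=$816.00 total_interest=$16.00
After 4 (deposit($100)): balance=$916.00 total_interest=$16.00
After 5 (deposit($200)): balance=$1116.00 total_interest=$16.00
After 6 (withdraw($300)): balance=$816.00 total_interest=$16.00
After 7 (withdraw($200)): balance=$616.00 total_interest=$16.00

Answer: 616.00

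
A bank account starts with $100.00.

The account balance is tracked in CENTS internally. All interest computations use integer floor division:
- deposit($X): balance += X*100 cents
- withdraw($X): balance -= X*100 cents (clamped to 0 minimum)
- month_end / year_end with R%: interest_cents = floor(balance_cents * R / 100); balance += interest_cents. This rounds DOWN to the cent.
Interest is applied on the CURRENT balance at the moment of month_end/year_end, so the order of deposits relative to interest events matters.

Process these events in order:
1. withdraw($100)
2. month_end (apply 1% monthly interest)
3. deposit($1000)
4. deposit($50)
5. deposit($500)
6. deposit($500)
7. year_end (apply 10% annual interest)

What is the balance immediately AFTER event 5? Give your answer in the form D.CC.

Answer: 1550.00

Derivation:
After 1 (withdraw($100)): balance=$0.00 total_interest=$0.00
After 2 (month_end (apply 1% monthly interest)): balance=$0.00 total_interest=$0.00
After 3 (deposit($1000)): balance=$1000.00 total_interest=$0.00
After 4 (deposit($50)): balance=$1050.00 total_interest=$0.00
After 5 (deposit($500)): balance=$1550.00 total_interest=$0.00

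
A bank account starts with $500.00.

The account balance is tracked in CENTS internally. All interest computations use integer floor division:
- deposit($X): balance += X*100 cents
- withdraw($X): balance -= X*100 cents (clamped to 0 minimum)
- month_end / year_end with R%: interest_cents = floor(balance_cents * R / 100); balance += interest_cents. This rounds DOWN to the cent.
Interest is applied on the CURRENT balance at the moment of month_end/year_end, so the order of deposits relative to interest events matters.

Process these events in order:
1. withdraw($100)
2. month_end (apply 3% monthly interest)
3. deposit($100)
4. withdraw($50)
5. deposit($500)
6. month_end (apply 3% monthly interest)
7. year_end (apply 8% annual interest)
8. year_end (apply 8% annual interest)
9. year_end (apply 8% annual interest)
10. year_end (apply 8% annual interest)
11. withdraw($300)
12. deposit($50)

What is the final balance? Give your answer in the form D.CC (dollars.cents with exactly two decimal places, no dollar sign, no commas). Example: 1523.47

Answer: 1098.02

Derivation:
After 1 (withdraw($100)): balance=$400.00 total_interest=$0.00
After 2 (month_end (apply 3% monthly interest)): balance=$412.00 total_interest=$12.00
After 3 (deposit($100)): balance=$512.00 total_interest=$12.00
After 4 (withdraw($50)): balance=$462.00 total_interest=$12.00
After 5 (deposit($500)): balance=$962.00 total_interest=$12.00
After 6 (month_end (apply 3% monthly interest)): balance=$990.86 total_interest=$40.86
After 7 (year_end (apply 8% annual interest)): balance=$1070.12 total_interest=$120.12
After 8 (year_end (apply 8% annual interest)): balance=$1155.72 total_interest=$205.72
After 9 (year_end (apply 8% annual interest)): balance=$1248.17 total_interest=$298.17
After 10 (year_end (apply 8% annual interest)): balance=$1348.02 total_interest=$398.02
After 11 (withdraw($300)): balance=$1048.02 total_interest=$398.02
After 12 (deposit($50)): balance=$1098.02 total_interest=$398.02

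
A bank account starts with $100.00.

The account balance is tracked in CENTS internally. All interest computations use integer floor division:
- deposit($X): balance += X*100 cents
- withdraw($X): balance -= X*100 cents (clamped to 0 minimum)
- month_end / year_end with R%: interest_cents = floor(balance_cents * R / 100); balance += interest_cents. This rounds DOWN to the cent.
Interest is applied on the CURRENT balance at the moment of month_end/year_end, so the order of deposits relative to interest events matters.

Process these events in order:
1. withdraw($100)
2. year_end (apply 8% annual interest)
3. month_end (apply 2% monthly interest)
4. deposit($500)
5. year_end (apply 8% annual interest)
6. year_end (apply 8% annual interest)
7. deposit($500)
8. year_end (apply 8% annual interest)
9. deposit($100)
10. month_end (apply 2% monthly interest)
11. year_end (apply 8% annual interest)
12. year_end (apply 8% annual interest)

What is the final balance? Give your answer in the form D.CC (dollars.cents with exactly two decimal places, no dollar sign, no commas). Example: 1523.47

Answer: 1510.75

Derivation:
After 1 (withdraw($100)): balance=$0.00 total_interest=$0.00
After 2 (year_end (apply 8% annual interest)): balance=$0.00 total_interest=$0.00
After 3 (month_end (apply 2% monthly interest)): balance=$0.00 total_interest=$0.00
After 4 (deposit($500)): balance=$500.00 total_interest=$0.00
After 5 (year_end (apply 8% annual interest)): balance=$540.00 total_interest=$40.00
After 6 (year_end (apply 8% annual interest)): balance=$583.20 total_interest=$83.20
After 7 (deposit($500)): balance=$1083.20 total_interest=$83.20
After 8 (year_end (apply 8% annual interest)): balance=$1169.85 total_interest=$169.85
After 9 (deposit($100)): balance=$1269.85 total_interest=$169.85
After 10 (month_end (apply 2% monthly interest)): balance=$1295.24 total_interest=$195.24
After 11 (year_end (apply 8% annual interest)): balance=$1398.85 total_interest=$298.85
After 12 (year_end (apply 8% annual interest)): balance=$1510.75 total_interest=$410.75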